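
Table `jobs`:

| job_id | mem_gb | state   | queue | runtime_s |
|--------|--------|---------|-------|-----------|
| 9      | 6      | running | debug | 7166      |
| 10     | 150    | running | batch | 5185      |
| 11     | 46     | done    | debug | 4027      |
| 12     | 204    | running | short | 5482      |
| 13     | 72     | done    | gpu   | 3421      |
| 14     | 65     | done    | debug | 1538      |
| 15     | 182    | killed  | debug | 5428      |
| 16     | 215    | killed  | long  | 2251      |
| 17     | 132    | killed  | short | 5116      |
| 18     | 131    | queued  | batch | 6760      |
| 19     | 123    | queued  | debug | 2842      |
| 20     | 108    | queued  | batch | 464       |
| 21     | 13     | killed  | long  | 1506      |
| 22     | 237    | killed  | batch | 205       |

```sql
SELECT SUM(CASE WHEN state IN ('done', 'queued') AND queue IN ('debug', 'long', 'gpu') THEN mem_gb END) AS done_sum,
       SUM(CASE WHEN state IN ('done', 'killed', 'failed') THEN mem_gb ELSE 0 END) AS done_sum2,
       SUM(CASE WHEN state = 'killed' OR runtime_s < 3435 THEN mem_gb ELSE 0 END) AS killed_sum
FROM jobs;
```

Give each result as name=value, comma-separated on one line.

[done_sum: state IN ('done', 'queued') AND queue IN ('debug', 'long', 'gpu')]
job_id=9: ✗
job_id=10: ✗
job_id=11: ✓ → 46
job_id=12: ✗
job_id=13: ✓ → 72
job_id=14: ✓ → 65
job_id=15: ✗
job_id=16: ✗
job_id=17: ✗
job_id=18: ✗
job_id=19: ✓ → 123
job_id=20: ✗
job_id=21: ✗
job_id=22: ✗
done_sum = 46 + 72 + 65 + 123 = 306
—
[done_sum2: state IN ('done', 'killed', 'failed')]
job_id=9: ✗
job_id=10: ✗
job_id=11: ✓ → 46
job_id=12: ✗
job_id=13: ✓ → 72
job_id=14: ✓ → 65
job_id=15: ✓ → 182
job_id=16: ✓ → 215
job_id=17: ✓ → 132
job_id=18: ✗
job_id=19: ✗
job_id=20: ✗
job_id=21: ✓ → 13
job_id=22: ✓ → 237
done_sum2 = 46 + 72 + 65 + 182 + 215 + 132 + 13 + 237 = 962
—
[killed_sum: state = 'killed' OR runtime_s < 3435]
job_id=9: ✗
job_id=10: ✗
job_id=11: ✗
job_id=12: ✗
job_id=13: ✓ → 72
job_id=14: ✓ → 65
job_id=15: ✓ → 182
job_id=16: ✓ → 215
job_id=17: ✓ → 132
job_id=18: ✗
job_id=19: ✓ → 123
job_id=20: ✓ → 108
job_id=21: ✓ → 13
job_id=22: ✓ → 237
killed_sum = 72 + 65 + 182 + 215 + 132 + 123 + 108 + 13 + 237 = 1147

done_sum=306, done_sum2=962, killed_sum=1147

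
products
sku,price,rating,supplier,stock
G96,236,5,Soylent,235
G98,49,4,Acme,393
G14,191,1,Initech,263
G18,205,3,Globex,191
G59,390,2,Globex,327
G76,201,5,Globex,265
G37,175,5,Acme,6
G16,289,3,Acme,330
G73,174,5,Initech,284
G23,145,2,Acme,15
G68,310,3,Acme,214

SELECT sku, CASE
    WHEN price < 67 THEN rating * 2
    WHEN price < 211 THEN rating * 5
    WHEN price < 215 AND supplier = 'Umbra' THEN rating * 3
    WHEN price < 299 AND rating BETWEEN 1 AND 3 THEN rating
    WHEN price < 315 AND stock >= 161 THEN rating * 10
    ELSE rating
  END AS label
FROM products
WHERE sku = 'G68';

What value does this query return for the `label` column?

sku = G68: price=310, rating=3, supplier=Acme, stock=214.
price < 67 → false
price < 211 → false
price < 215 AND supplier = 'Umbra' → false
price < 299 AND rating BETWEEN 1 AND 3 → false
price < 315 AND stock >= 161 → true → 30

30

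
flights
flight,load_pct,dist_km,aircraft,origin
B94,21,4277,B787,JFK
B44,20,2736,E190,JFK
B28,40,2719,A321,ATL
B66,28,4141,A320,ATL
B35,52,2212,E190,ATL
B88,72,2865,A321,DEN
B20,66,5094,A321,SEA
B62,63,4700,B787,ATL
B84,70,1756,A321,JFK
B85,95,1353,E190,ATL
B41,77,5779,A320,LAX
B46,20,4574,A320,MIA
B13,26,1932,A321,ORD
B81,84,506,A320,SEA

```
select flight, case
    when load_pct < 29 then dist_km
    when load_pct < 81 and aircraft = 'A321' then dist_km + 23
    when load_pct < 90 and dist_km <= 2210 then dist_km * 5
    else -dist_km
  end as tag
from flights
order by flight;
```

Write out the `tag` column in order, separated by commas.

1932, 5117, 2742, -2212, -5779, 2736, 4574, -4700, 4141, 2530, 1779, -1353, 2888, 4277

flight=B13: load_pct < 29 → 1932
flight=B20: load_pct < 81 and aircraft = 'A321' → 5117
flight=B28: load_pct < 81 and aircraft = 'A321' → 2742
flight=B35: ELSE → -2212
flight=B41: ELSE → -5779
flight=B44: load_pct < 29 → 2736
flight=B46: load_pct < 29 → 4574
flight=B62: ELSE → -4700
flight=B66: load_pct < 29 → 4141
flight=B81: load_pct < 90 and dist_km <= 2210 → 2530
flight=B84: load_pct < 81 and aircraft = 'A321' → 1779
flight=B85: ELSE → -1353
flight=B88: load_pct < 81 and aircraft = 'A321' → 2888
flight=B94: load_pct < 29 → 4277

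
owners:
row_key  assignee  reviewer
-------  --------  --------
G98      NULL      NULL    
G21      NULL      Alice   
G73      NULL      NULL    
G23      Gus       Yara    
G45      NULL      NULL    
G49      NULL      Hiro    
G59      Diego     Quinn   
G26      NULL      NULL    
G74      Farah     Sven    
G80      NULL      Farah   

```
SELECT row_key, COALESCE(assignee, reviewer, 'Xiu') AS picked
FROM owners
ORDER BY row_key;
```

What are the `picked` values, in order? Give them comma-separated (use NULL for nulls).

Alice, Gus, Xiu, Xiu, Hiro, Diego, Xiu, Farah, Farah, Xiu

row_key=G21: assignee=NULL, reviewer=Alice → Alice
row_key=G23: assignee=Gus → Gus
row_key=G26: assignee=NULL, reviewer=NULL, → literal Xiu → Xiu
row_key=G45: assignee=NULL, reviewer=NULL, → literal Xiu → Xiu
row_key=G49: assignee=NULL, reviewer=Hiro → Hiro
row_key=G59: assignee=Diego → Diego
row_key=G73: assignee=NULL, reviewer=NULL, → literal Xiu → Xiu
row_key=G74: assignee=Farah → Farah
row_key=G80: assignee=NULL, reviewer=Farah → Farah
row_key=G98: assignee=NULL, reviewer=NULL, → literal Xiu → Xiu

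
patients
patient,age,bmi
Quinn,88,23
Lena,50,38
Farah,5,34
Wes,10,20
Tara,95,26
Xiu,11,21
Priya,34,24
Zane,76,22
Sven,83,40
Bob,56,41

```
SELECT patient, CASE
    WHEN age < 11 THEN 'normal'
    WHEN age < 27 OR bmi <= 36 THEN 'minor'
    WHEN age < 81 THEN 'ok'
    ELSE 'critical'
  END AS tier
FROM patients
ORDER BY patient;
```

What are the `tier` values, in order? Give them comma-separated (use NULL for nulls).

ok, normal, ok, minor, minor, critical, minor, normal, minor, minor

patient=Bob: age < 81 → ok
patient=Farah: age < 11 → normal
patient=Lena: age < 81 → ok
patient=Priya: age < 27 OR bmi <= 36 → minor
patient=Quinn: age < 27 OR bmi <= 36 → minor
patient=Sven: ELSE → critical
patient=Tara: age < 27 OR bmi <= 36 → minor
patient=Wes: age < 11 → normal
patient=Xiu: age < 27 OR bmi <= 36 → minor
patient=Zane: age < 27 OR bmi <= 36 → minor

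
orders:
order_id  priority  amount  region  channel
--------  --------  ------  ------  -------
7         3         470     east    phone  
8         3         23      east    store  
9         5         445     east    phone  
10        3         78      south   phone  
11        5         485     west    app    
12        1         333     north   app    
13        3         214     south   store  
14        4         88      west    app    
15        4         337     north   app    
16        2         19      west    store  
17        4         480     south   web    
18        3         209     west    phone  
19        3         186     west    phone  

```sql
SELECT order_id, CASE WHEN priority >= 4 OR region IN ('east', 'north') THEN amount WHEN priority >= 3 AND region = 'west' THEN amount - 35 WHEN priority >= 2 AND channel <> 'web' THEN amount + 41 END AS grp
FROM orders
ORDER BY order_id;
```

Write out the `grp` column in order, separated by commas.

470, 23, 445, 119, 485, 333, 255, 88, 337, 60, 480, 174, 151

order_id=7: priority >= 4 OR region IN ('east', 'north') → 470
order_id=8: priority >= 4 OR region IN ('east', 'north') → 23
order_id=9: priority >= 4 OR region IN ('east', 'north') → 445
order_id=10: priority >= 2 AND channel <> 'web' → 119
order_id=11: priority >= 4 OR region IN ('east', 'north') → 485
order_id=12: priority >= 4 OR region IN ('east', 'north') → 333
order_id=13: priority >= 2 AND channel <> 'web' → 255
order_id=14: priority >= 4 OR region IN ('east', 'north') → 88
order_id=15: priority >= 4 OR region IN ('east', 'north') → 337
order_id=16: priority >= 2 AND channel <> 'web' → 60
order_id=17: priority >= 4 OR region IN ('east', 'north') → 480
order_id=18: priority >= 3 AND region = 'west' → 174
order_id=19: priority >= 3 AND region = 'west' → 151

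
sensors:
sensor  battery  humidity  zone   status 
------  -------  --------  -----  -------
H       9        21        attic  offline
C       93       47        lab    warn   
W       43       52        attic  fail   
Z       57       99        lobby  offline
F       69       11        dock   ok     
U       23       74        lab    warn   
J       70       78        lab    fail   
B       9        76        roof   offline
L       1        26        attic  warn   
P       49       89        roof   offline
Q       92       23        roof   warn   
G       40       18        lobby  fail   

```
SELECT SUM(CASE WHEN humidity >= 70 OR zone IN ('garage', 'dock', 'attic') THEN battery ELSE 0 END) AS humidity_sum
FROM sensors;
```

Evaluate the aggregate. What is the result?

sensor=H: ✓ → 9
sensor=C: ✗
sensor=W: ✓ → 43
sensor=Z: ✓ → 57
sensor=F: ✓ → 69
sensor=U: ✓ → 23
sensor=J: ✓ → 70
sensor=B: ✓ → 9
sensor=L: ✓ → 1
sensor=P: ✓ → 49
sensor=Q: ✗
sensor=G: ✗
humidity_sum = 9 + 43 + 57 + 69 + 23 + 70 + 9 + 1 + 49 = 330

330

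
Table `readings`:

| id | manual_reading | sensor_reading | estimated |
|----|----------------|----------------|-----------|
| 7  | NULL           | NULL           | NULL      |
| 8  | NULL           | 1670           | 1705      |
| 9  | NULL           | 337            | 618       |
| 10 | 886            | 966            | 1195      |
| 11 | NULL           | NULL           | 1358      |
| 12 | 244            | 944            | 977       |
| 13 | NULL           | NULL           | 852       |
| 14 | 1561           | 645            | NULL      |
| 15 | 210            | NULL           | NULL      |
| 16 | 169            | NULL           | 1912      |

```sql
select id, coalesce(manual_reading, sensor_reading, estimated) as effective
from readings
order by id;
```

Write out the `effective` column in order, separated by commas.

NULL, 1670, 337, 886, 1358, 244, 852, 1561, 210, 169

id=7: manual_reading=NULL, sensor_reading=NULL, estimated=NULL (all NULL) → NULL
id=8: manual_reading=NULL, sensor_reading=1670 → 1670
id=9: manual_reading=NULL, sensor_reading=337 → 337
id=10: manual_reading=886 → 886
id=11: manual_reading=NULL, sensor_reading=NULL, estimated=1358 → 1358
id=12: manual_reading=244 → 244
id=13: manual_reading=NULL, sensor_reading=NULL, estimated=852 → 852
id=14: manual_reading=1561 → 1561
id=15: manual_reading=210 → 210
id=16: manual_reading=169 → 169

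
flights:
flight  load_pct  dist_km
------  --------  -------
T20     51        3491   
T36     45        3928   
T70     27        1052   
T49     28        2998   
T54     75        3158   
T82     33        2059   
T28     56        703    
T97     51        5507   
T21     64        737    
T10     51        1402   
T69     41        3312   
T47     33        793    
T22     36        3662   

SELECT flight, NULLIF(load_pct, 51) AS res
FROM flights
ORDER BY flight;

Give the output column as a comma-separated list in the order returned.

flight=T10: load_pct=51 vs 51: equal → NULL
flight=T20: load_pct=51 vs 51: equal → NULL
flight=T21: load_pct=64 vs 51: differ → 64
flight=T22: load_pct=36 vs 51: differ → 36
flight=T28: load_pct=56 vs 51: differ → 56
flight=T36: load_pct=45 vs 51: differ → 45
flight=T47: load_pct=33 vs 51: differ → 33
flight=T49: load_pct=28 vs 51: differ → 28
flight=T54: load_pct=75 vs 51: differ → 75
flight=T69: load_pct=41 vs 51: differ → 41
flight=T70: load_pct=27 vs 51: differ → 27
flight=T82: load_pct=33 vs 51: differ → 33
flight=T97: load_pct=51 vs 51: equal → NULL

NULL, NULL, 64, 36, 56, 45, 33, 28, 75, 41, 27, 33, NULL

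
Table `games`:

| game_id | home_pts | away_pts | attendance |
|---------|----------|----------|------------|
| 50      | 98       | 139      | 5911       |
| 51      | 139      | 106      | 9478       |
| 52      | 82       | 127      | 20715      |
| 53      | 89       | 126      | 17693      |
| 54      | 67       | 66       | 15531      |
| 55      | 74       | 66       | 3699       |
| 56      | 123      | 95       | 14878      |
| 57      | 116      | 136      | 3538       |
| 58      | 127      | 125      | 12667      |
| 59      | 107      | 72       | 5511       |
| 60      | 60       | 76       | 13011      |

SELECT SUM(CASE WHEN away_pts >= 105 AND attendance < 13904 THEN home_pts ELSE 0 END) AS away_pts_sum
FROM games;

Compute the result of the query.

game_id=50: ✓ → 98
game_id=51: ✓ → 139
game_id=52: ✗
game_id=53: ✗
game_id=54: ✗
game_id=55: ✗
game_id=56: ✗
game_id=57: ✓ → 116
game_id=58: ✓ → 127
game_id=59: ✗
game_id=60: ✗
away_pts_sum = 98 + 139 + 116 + 127 = 480

480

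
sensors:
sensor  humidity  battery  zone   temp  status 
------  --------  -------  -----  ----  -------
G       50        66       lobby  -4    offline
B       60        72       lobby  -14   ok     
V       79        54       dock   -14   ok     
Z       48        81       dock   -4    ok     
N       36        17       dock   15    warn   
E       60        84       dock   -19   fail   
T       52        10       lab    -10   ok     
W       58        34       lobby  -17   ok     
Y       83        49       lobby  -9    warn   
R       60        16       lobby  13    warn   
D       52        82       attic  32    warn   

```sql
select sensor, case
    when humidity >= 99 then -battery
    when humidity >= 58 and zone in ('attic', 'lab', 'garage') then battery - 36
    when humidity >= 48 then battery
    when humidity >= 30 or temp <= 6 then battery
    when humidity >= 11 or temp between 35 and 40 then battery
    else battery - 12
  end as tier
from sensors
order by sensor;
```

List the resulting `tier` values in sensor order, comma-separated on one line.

sensor=B: humidity >= 48 → 72
sensor=D: humidity >= 48 → 82
sensor=E: humidity >= 48 → 84
sensor=G: humidity >= 48 → 66
sensor=N: humidity >= 30 or temp <= 6 → 17
sensor=R: humidity >= 48 → 16
sensor=T: humidity >= 48 → 10
sensor=V: humidity >= 48 → 54
sensor=W: humidity >= 48 → 34
sensor=Y: humidity >= 48 → 49
sensor=Z: humidity >= 48 → 81

72, 82, 84, 66, 17, 16, 10, 54, 34, 49, 81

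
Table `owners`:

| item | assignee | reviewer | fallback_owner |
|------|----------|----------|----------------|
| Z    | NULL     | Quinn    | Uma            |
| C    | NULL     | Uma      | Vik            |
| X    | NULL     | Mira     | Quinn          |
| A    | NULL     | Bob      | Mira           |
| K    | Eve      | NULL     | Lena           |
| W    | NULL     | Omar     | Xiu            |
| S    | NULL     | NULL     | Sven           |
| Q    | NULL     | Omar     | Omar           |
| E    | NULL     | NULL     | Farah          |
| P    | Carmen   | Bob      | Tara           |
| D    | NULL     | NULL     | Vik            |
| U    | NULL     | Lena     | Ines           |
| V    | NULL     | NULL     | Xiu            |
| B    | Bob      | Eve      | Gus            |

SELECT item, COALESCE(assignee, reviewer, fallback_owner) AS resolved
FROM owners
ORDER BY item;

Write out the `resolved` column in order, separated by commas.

item=A: assignee=NULL, reviewer=Bob → Bob
item=B: assignee=Bob → Bob
item=C: assignee=NULL, reviewer=Uma → Uma
item=D: assignee=NULL, reviewer=NULL, fallback_owner=Vik → Vik
item=E: assignee=NULL, reviewer=NULL, fallback_owner=Farah → Farah
item=K: assignee=Eve → Eve
item=P: assignee=Carmen → Carmen
item=Q: assignee=NULL, reviewer=Omar → Omar
item=S: assignee=NULL, reviewer=NULL, fallback_owner=Sven → Sven
item=U: assignee=NULL, reviewer=Lena → Lena
item=V: assignee=NULL, reviewer=NULL, fallback_owner=Xiu → Xiu
item=W: assignee=NULL, reviewer=Omar → Omar
item=X: assignee=NULL, reviewer=Mira → Mira
item=Z: assignee=NULL, reviewer=Quinn → Quinn

Bob, Bob, Uma, Vik, Farah, Eve, Carmen, Omar, Sven, Lena, Xiu, Omar, Mira, Quinn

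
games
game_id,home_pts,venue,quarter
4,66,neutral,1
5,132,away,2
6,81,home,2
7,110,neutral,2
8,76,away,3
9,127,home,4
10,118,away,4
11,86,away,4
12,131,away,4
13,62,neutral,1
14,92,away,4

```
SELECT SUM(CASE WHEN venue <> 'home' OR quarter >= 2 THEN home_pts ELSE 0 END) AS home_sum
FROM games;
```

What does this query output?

game_id=4: ✓ → 66
game_id=5: ✓ → 132
game_id=6: ✓ → 81
game_id=7: ✓ → 110
game_id=8: ✓ → 76
game_id=9: ✓ → 127
game_id=10: ✓ → 118
game_id=11: ✓ → 86
game_id=12: ✓ → 131
game_id=13: ✓ → 62
game_id=14: ✓ → 92
home_sum = 66 + 132 + 81 + 110 + 76 + 127 + 118 + 86 + 131 + 62 + 92 = 1081

1081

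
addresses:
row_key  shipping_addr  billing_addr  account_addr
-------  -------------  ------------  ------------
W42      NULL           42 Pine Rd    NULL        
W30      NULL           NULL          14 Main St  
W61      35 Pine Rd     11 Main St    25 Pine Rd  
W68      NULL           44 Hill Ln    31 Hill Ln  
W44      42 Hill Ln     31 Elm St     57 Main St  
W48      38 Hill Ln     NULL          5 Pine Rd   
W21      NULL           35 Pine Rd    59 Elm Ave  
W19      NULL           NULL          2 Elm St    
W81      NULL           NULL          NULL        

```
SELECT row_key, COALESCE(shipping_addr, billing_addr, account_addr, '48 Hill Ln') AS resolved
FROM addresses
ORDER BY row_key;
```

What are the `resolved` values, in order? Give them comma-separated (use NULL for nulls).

row_key=W19: shipping_addr=NULL, billing_addr=NULL, account_addr=2 Elm St → 2 Elm St
row_key=W21: shipping_addr=NULL, billing_addr=35 Pine Rd → 35 Pine Rd
row_key=W30: shipping_addr=NULL, billing_addr=NULL, account_addr=14 Main St → 14 Main St
row_key=W42: shipping_addr=NULL, billing_addr=42 Pine Rd → 42 Pine Rd
row_key=W44: shipping_addr=42 Hill Ln → 42 Hill Ln
row_key=W48: shipping_addr=38 Hill Ln → 38 Hill Ln
row_key=W61: shipping_addr=35 Pine Rd → 35 Pine Rd
row_key=W68: shipping_addr=NULL, billing_addr=44 Hill Ln → 44 Hill Ln
row_key=W81: shipping_addr=NULL, billing_addr=NULL, account_addr=NULL, → literal 48 Hill Ln → 48 Hill Ln

2 Elm St, 35 Pine Rd, 14 Main St, 42 Pine Rd, 42 Hill Ln, 38 Hill Ln, 35 Pine Rd, 44 Hill Ln, 48 Hill Ln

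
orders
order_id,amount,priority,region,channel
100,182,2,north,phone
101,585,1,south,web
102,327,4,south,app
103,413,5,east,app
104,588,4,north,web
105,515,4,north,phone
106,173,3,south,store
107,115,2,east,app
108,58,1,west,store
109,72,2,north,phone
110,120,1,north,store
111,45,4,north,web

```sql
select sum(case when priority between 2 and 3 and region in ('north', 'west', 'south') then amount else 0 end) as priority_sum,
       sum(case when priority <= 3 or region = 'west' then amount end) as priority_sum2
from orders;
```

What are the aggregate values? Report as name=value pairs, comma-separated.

[priority_sum: priority between 2 and 3 and region in ('north', 'west', 'south')]
order_id=100: ✓ → 182
order_id=101: ✗
order_id=102: ✗
order_id=103: ✗
order_id=104: ✗
order_id=105: ✗
order_id=106: ✓ → 173
order_id=107: ✗
order_id=108: ✗
order_id=109: ✓ → 72
order_id=110: ✗
order_id=111: ✗
priority_sum = 182 + 173 + 72 = 427
—
[priority_sum2: priority <= 3 or region = 'west']
order_id=100: ✓ → 182
order_id=101: ✓ → 585
order_id=102: ✗
order_id=103: ✗
order_id=104: ✗
order_id=105: ✗
order_id=106: ✓ → 173
order_id=107: ✓ → 115
order_id=108: ✓ → 58
order_id=109: ✓ → 72
order_id=110: ✓ → 120
order_id=111: ✗
priority_sum2 = 182 + 585 + 173 + 115 + 58 + 72 + 120 = 1305

priority_sum=427, priority_sum2=1305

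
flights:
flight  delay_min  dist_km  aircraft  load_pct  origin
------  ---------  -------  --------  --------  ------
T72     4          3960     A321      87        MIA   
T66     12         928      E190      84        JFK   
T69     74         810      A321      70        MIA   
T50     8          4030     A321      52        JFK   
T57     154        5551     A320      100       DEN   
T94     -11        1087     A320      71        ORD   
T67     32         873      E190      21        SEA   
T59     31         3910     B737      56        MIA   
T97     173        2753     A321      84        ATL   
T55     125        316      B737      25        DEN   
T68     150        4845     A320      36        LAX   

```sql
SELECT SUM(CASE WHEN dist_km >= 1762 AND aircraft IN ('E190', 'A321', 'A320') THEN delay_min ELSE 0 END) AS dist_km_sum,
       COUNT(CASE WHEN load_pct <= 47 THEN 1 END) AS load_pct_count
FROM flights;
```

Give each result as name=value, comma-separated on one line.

dist_km_sum=489, load_pct_count=3

[dist_km_sum: dist_km >= 1762 AND aircraft IN ('E190', 'A321', 'A320')]
flight=T72: ✓ → 4
flight=T66: ✗
flight=T69: ✗
flight=T50: ✓ → 8
flight=T57: ✓ → 154
flight=T94: ✗
flight=T67: ✗
flight=T59: ✗
flight=T97: ✓ → 173
flight=T55: ✗
flight=T68: ✓ → 150
dist_km_sum = 4 + 8 + 154 + 173 + 150 = 489
—
[load_pct_count: load_pct <= 47]
flight=T72: ✗
flight=T66: ✗
flight=T69: ✗
flight=T50: ✗
flight=T57: ✗
flight=T94: ✗
flight=T67: ✓ → 1
flight=T59: ✗
flight=T97: ✗
flight=T55: ✓ → 1
flight=T68: ✓ → 1
load_pct_count = COUNT(1, 1, 1) = 3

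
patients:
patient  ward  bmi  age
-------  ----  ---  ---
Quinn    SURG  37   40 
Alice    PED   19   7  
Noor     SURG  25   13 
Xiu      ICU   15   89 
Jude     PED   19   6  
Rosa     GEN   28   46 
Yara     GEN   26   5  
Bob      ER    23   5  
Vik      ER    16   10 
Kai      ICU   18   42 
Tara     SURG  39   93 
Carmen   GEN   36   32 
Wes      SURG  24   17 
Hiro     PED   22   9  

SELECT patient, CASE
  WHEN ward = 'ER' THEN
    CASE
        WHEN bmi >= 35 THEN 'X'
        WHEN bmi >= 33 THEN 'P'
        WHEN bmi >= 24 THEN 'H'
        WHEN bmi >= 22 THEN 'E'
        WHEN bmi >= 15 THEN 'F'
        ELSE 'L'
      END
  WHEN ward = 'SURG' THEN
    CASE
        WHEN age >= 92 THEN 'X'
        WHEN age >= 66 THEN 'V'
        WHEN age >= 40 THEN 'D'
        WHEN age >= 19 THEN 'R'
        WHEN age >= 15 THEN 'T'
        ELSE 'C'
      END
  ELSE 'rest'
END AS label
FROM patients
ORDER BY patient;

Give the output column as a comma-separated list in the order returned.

patient=Alice: ward='PED' → outer ELSE → rest
patient=Bob: ward='ER' → inner[bmi >= 22] → E
patient=Carmen: ward='GEN' → outer ELSE → rest
patient=Hiro: ward='PED' → outer ELSE → rest
patient=Jude: ward='PED' → outer ELSE → rest
patient=Kai: ward='ICU' → outer ELSE → rest
patient=Noor: ward='SURG' → inner[ELSE] → C
patient=Quinn: ward='SURG' → inner[age >= 40] → D
patient=Rosa: ward='GEN' → outer ELSE → rest
patient=Tara: ward='SURG' → inner[age >= 92] → X
patient=Vik: ward='ER' → inner[bmi >= 15] → F
patient=Wes: ward='SURG' → inner[age >= 15] → T
patient=Xiu: ward='ICU' → outer ELSE → rest
patient=Yara: ward='GEN' → outer ELSE → rest

rest, E, rest, rest, rest, rest, C, D, rest, X, F, T, rest, rest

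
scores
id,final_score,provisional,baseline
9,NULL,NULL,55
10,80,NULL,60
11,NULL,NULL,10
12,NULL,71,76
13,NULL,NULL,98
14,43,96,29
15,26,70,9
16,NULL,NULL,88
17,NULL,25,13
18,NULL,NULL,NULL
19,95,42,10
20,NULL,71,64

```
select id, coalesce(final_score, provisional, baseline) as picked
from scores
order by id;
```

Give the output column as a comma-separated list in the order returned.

55, 80, 10, 71, 98, 43, 26, 88, 25, NULL, 95, 71

id=9: final_score=NULL, provisional=NULL, baseline=55 → 55
id=10: final_score=80 → 80
id=11: final_score=NULL, provisional=NULL, baseline=10 → 10
id=12: final_score=NULL, provisional=71 → 71
id=13: final_score=NULL, provisional=NULL, baseline=98 → 98
id=14: final_score=43 → 43
id=15: final_score=26 → 26
id=16: final_score=NULL, provisional=NULL, baseline=88 → 88
id=17: final_score=NULL, provisional=25 → 25
id=18: final_score=NULL, provisional=NULL, baseline=NULL (all NULL) → NULL
id=19: final_score=95 → 95
id=20: final_score=NULL, provisional=71 → 71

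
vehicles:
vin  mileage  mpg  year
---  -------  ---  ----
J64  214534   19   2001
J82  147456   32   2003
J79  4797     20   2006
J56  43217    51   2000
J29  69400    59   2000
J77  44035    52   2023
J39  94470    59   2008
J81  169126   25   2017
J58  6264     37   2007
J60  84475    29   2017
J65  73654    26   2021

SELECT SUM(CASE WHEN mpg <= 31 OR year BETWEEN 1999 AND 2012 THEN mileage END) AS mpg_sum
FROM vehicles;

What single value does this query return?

907393

vin=J64: ✓ → 214534
vin=J82: ✓ → 147456
vin=J79: ✓ → 4797
vin=J56: ✓ → 43217
vin=J29: ✓ → 69400
vin=J77: ✗
vin=J39: ✓ → 94470
vin=J81: ✓ → 169126
vin=J58: ✓ → 6264
vin=J60: ✓ → 84475
vin=J65: ✓ → 73654
mpg_sum = 214534 + 147456 + 4797 + 43217 + 69400 + 94470 + 169126 + 6264 + 84475 + 73654 = 907393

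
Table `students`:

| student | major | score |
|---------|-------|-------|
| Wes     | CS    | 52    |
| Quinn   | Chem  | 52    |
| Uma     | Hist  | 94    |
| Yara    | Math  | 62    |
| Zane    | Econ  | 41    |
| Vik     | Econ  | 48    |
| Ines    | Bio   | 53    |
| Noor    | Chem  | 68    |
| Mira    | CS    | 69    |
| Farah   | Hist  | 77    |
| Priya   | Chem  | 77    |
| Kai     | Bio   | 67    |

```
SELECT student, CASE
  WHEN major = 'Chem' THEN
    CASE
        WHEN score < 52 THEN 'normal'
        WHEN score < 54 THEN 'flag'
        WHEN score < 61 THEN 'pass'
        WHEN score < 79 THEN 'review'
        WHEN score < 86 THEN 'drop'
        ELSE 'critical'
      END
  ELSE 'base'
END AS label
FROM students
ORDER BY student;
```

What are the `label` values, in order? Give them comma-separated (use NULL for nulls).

base, base, base, base, review, review, flag, base, base, base, base, base

student=Farah: major='Hist' → outer ELSE → base
student=Ines: major='Bio' → outer ELSE → base
student=Kai: major='Bio' → outer ELSE → base
student=Mira: major='CS' → outer ELSE → base
student=Noor: major='Chem' → inner[score < 79] → review
student=Priya: major='Chem' → inner[score < 79] → review
student=Quinn: major='Chem' → inner[score < 54] → flag
student=Uma: major='Hist' → outer ELSE → base
student=Vik: major='Econ' → outer ELSE → base
student=Wes: major='CS' → outer ELSE → base
student=Yara: major='Math' → outer ELSE → base
student=Zane: major='Econ' → outer ELSE → base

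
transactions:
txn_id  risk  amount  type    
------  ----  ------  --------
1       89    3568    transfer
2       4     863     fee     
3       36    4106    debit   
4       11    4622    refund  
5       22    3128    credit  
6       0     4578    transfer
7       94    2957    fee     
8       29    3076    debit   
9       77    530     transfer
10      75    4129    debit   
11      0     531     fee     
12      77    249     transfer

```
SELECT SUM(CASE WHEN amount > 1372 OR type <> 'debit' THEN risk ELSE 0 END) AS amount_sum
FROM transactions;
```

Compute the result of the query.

514

txn_id=1: ✓ → 89
txn_id=2: ✓ → 4
txn_id=3: ✓ → 36
txn_id=4: ✓ → 11
txn_id=5: ✓ → 22
txn_id=6: ✓ → 0
txn_id=7: ✓ → 94
txn_id=8: ✓ → 29
txn_id=9: ✓ → 77
txn_id=10: ✓ → 75
txn_id=11: ✓ → 0
txn_id=12: ✓ → 77
amount_sum = 89 + 4 + 36 + 11 + 22 + 94 + 29 + 77 + 75 + 77 = 514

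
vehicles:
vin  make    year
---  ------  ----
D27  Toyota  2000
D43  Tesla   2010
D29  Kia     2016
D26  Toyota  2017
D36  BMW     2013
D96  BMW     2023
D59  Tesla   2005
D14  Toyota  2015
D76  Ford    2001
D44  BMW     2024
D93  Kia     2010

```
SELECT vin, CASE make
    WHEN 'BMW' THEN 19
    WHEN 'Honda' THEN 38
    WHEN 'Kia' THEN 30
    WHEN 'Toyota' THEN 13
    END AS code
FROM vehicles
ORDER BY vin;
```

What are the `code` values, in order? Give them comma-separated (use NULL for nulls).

vin=D14: make='Toyota' → 13
vin=D26: make='Toyota' → 13
vin=D27: make='Toyota' → 13
vin=D29: make='Kia' → 30
vin=D36: make='BMW' → 19
vin=D43: (no match → NULL) → NULL
vin=D44: make='BMW' → 19
vin=D59: (no match → NULL) → NULL
vin=D76: (no match → NULL) → NULL
vin=D93: make='Kia' → 30
vin=D96: make='BMW' → 19

13, 13, 13, 30, 19, NULL, 19, NULL, NULL, 30, 19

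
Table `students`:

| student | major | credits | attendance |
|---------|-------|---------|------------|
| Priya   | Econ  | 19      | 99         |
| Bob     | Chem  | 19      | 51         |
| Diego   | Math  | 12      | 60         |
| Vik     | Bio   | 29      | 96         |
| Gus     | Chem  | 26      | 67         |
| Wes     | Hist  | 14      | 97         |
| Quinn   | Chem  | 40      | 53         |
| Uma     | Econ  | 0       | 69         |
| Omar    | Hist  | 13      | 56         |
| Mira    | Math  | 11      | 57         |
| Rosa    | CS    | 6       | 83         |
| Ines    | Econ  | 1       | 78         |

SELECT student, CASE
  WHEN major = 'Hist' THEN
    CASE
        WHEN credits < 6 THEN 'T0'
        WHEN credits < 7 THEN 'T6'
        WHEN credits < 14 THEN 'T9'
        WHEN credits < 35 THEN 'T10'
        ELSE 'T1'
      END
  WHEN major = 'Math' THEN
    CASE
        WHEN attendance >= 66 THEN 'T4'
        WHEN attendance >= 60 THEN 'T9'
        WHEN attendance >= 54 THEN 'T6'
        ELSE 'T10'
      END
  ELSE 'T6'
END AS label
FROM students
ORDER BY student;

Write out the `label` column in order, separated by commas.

student=Bob: major='Chem' → outer ELSE → T6
student=Diego: major='Math' → inner[attendance >= 60] → T9
student=Gus: major='Chem' → outer ELSE → T6
student=Ines: major='Econ' → outer ELSE → T6
student=Mira: major='Math' → inner[attendance >= 54] → T6
student=Omar: major='Hist' → inner[credits < 14] → T9
student=Priya: major='Econ' → outer ELSE → T6
student=Quinn: major='Chem' → outer ELSE → T6
student=Rosa: major='CS' → outer ELSE → T6
student=Uma: major='Econ' → outer ELSE → T6
student=Vik: major='Bio' → outer ELSE → T6
student=Wes: major='Hist' → inner[credits < 35] → T10

T6, T9, T6, T6, T6, T9, T6, T6, T6, T6, T6, T10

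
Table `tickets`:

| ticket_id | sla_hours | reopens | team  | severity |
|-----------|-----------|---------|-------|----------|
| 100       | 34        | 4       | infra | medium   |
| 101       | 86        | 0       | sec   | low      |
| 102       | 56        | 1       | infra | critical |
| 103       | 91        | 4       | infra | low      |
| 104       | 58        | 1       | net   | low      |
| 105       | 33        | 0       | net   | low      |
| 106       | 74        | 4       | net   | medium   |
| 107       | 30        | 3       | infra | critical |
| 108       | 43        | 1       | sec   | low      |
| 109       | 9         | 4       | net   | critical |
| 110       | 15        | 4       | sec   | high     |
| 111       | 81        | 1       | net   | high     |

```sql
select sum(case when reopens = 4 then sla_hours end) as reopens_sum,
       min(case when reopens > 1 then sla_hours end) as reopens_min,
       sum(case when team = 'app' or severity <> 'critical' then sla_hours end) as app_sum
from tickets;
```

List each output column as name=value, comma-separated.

[reopens_sum: reopens = 4]
ticket_id=100: ✓ → 34
ticket_id=101: ✗
ticket_id=102: ✗
ticket_id=103: ✓ → 91
ticket_id=104: ✗
ticket_id=105: ✗
ticket_id=106: ✓ → 74
ticket_id=107: ✗
ticket_id=108: ✗
ticket_id=109: ✓ → 9
ticket_id=110: ✓ → 15
ticket_id=111: ✗
reopens_sum = 34 + 91 + 74 + 9 + 15 = 223
—
[reopens_min: reopens > 1]
ticket_id=100: ✓ → 34
ticket_id=101: ✗
ticket_id=102: ✗
ticket_id=103: ✓ → 91
ticket_id=104: ✗
ticket_id=105: ✗
ticket_id=106: ✓ → 74
ticket_id=107: ✓ → 30
ticket_id=108: ✗
ticket_id=109: ✓ → 9
ticket_id=110: ✓ → 15
ticket_id=111: ✗
reopens_min = MIN(34, 91, 74, 30, 9, 15) = 9
—
[app_sum: team = 'app' or severity <> 'critical']
ticket_id=100: ✓ → 34
ticket_id=101: ✓ → 86
ticket_id=102: ✗
ticket_id=103: ✓ → 91
ticket_id=104: ✓ → 58
ticket_id=105: ✓ → 33
ticket_id=106: ✓ → 74
ticket_id=107: ✗
ticket_id=108: ✓ → 43
ticket_id=109: ✗
ticket_id=110: ✓ → 15
ticket_id=111: ✓ → 81
app_sum = 34 + 86 + 91 + 58 + 33 + 74 + 43 + 15 + 81 = 515

reopens_sum=223, reopens_min=9, app_sum=515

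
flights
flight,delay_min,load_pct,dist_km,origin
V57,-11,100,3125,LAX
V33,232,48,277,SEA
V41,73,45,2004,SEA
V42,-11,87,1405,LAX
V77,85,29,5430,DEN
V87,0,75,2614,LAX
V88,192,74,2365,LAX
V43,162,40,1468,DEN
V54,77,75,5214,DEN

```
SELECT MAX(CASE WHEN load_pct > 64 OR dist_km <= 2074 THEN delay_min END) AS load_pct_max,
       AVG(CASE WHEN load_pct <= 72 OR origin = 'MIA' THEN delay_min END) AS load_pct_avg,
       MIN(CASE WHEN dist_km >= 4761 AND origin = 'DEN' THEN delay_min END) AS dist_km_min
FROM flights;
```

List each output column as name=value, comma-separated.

[load_pct_max: load_pct > 64 OR dist_km <= 2074]
flight=V57: ✓ → -11
flight=V33: ✓ → 232
flight=V41: ✓ → 73
flight=V42: ✓ → -11
flight=V77: ✗
flight=V87: ✓ → 0
flight=V88: ✓ → 192
flight=V43: ✓ → 162
flight=V54: ✓ → 77
load_pct_max = MAX(-11, 232, 73, -11, 0, 192, 162, 77) = 232
—
[load_pct_avg: load_pct <= 72 OR origin = 'MIA']
flight=V57: ✗
flight=V33: ✓ → 232
flight=V41: ✓ → 73
flight=V42: ✗
flight=V77: ✓ → 85
flight=V87: ✗
flight=V88: ✗
flight=V43: ✓ → 162
flight=V54: ✗
load_pct_avg = (232 + 73 + 85 + 162) / 4 = 138
—
[dist_km_min: dist_km >= 4761 AND origin = 'DEN']
flight=V57: ✗
flight=V33: ✗
flight=V41: ✗
flight=V42: ✗
flight=V77: ✓ → 85
flight=V87: ✗
flight=V88: ✗
flight=V43: ✗
flight=V54: ✓ → 77
dist_km_min = MIN(85, 77) = 77

load_pct_max=232, load_pct_avg=138, dist_km_min=77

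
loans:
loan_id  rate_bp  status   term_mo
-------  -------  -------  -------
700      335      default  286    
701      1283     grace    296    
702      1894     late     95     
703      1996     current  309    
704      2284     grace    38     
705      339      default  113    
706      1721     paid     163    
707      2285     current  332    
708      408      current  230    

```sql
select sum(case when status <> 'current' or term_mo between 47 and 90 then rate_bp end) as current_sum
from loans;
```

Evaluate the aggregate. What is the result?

7856

loan_id=700: ✓ → 335
loan_id=701: ✓ → 1283
loan_id=702: ✓ → 1894
loan_id=703: ✗
loan_id=704: ✓ → 2284
loan_id=705: ✓ → 339
loan_id=706: ✓ → 1721
loan_id=707: ✗
loan_id=708: ✗
current_sum = 335 + 1283 + 1894 + 2284 + 339 + 1721 = 7856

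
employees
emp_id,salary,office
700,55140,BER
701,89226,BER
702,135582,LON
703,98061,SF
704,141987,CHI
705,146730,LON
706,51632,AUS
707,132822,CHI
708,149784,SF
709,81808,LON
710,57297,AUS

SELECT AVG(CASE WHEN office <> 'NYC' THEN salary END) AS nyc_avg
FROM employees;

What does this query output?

emp_id=700: ✓ → 55140
emp_id=701: ✓ → 89226
emp_id=702: ✓ → 135582
emp_id=703: ✓ → 98061
emp_id=704: ✓ → 141987
emp_id=705: ✓ → 146730
emp_id=706: ✓ → 51632
emp_id=707: ✓ → 132822
emp_id=708: ✓ → 149784
emp_id=709: ✓ → 81808
emp_id=710: ✓ → 57297
nyc_avg = (55140 + 89226 + 135582 + 98061 + 141987 + 146730 + 51632 + 132822 + 149784 + 81808 + 57297) / 11 = 103642.6363636364

103642.6363636364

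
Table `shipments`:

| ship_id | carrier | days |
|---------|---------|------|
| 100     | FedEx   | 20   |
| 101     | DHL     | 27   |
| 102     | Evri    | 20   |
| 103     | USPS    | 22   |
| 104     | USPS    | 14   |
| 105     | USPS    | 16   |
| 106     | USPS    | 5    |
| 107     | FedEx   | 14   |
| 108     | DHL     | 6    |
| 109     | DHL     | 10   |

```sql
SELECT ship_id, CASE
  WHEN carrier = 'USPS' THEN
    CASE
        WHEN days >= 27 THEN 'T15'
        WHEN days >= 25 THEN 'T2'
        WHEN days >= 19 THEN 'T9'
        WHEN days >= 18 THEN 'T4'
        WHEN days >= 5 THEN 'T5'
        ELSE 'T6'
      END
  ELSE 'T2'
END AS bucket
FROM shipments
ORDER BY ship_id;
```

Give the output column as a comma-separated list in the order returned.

ship_id=100: carrier='FedEx' → outer ELSE → T2
ship_id=101: carrier='DHL' → outer ELSE → T2
ship_id=102: carrier='Evri' → outer ELSE → T2
ship_id=103: carrier='USPS' → inner[days >= 19] → T9
ship_id=104: carrier='USPS' → inner[days >= 5] → T5
ship_id=105: carrier='USPS' → inner[days >= 5] → T5
ship_id=106: carrier='USPS' → inner[days >= 5] → T5
ship_id=107: carrier='FedEx' → outer ELSE → T2
ship_id=108: carrier='DHL' → outer ELSE → T2
ship_id=109: carrier='DHL' → outer ELSE → T2

T2, T2, T2, T9, T5, T5, T5, T2, T2, T2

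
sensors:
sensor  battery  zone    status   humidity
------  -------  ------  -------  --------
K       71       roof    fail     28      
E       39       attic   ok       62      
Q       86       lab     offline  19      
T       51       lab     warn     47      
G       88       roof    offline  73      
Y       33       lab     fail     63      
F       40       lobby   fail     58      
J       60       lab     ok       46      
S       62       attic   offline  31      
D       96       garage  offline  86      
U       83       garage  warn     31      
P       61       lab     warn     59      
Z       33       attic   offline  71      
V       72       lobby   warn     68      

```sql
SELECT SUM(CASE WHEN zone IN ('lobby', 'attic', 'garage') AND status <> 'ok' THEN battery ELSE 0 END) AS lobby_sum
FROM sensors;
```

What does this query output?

sensor=K: ✗
sensor=E: ✗
sensor=Q: ✗
sensor=T: ✗
sensor=G: ✗
sensor=Y: ✗
sensor=F: ✓ → 40
sensor=J: ✗
sensor=S: ✓ → 62
sensor=D: ✓ → 96
sensor=U: ✓ → 83
sensor=P: ✗
sensor=Z: ✓ → 33
sensor=V: ✓ → 72
lobby_sum = 40 + 62 + 96 + 83 + 33 + 72 = 386

386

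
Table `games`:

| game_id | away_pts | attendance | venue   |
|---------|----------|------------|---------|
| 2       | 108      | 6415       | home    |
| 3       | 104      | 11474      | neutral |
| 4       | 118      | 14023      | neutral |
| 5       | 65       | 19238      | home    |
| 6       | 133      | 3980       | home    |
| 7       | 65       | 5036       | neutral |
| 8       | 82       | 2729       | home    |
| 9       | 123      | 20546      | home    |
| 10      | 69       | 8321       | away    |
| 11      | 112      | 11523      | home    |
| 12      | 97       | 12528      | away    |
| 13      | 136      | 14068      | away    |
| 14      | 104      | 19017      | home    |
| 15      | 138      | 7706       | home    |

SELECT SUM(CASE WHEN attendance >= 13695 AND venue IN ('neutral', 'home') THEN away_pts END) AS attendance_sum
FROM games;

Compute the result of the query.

game_id=2: ✗
game_id=3: ✗
game_id=4: ✓ → 118
game_id=5: ✓ → 65
game_id=6: ✗
game_id=7: ✗
game_id=8: ✗
game_id=9: ✓ → 123
game_id=10: ✗
game_id=11: ✗
game_id=12: ✗
game_id=13: ✗
game_id=14: ✓ → 104
game_id=15: ✗
attendance_sum = 118 + 65 + 123 + 104 = 410

410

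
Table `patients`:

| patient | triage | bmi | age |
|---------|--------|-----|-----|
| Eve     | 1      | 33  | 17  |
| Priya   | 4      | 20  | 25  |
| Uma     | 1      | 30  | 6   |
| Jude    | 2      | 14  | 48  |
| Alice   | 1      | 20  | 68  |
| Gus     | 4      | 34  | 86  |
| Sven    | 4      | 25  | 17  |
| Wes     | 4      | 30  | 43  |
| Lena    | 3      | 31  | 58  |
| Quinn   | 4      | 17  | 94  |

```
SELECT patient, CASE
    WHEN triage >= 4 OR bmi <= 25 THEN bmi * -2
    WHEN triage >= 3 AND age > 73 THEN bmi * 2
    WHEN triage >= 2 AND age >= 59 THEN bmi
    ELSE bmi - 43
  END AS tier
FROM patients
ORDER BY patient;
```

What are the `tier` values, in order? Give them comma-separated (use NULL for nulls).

patient=Alice: triage >= 4 OR bmi <= 25 → -40
patient=Eve: ELSE → -10
patient=Gus: triage >= 4 OR bmi <= 25 → -68
patient=Jude: triage >= 4 OR bmi <= 25 → -28
patient=Lena: ELSE → -12
patient=Priya: triage >= 4 OR bmi <= 25 → -40
patient=Quinn: triage >= 4 OR bmi <= 25 → -34
patient=Sven: triage >= 4 OR bmi <= 25 → -50
patient=Uma: ELSE → -13
patient=Wes: triage >= 4 OR bmi <= 25 → -60

-40, -10, -68, -28, -12, -40, -34, -50, -13, -60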